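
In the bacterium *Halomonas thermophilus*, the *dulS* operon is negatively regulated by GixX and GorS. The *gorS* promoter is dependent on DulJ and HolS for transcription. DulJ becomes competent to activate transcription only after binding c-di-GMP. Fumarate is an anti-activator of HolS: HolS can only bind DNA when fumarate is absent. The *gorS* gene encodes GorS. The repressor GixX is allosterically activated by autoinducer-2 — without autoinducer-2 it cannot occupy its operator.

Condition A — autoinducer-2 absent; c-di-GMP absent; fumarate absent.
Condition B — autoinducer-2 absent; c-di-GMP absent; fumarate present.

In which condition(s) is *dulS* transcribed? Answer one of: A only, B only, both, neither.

Condition A:
Autoinducer-2 is absent, so GixX is inactive.
c-di-GMP is absent, so DulJ is inactive.
Fumarate is absent, so HolS is active.
Required activator DulJ is absent, so *gorS* is not transcribed.
So GorS is not produced.
With no repressor bound, *dulS* is transcribed.
→ *dulS* is ON in A.
Condition B:
Autoinducer-2 is absent, so GixX is inactive.
c-di-GMP is absent, so DulJ is inactive.
Fumarate is present, so HolS is inactive.
Required activator DulJ is absent, so *gorS* is not transcribed.
So GorS is not produced.
With no repressor bound, *dulS* is transcribed.
→ *dulS* is ON in B.

both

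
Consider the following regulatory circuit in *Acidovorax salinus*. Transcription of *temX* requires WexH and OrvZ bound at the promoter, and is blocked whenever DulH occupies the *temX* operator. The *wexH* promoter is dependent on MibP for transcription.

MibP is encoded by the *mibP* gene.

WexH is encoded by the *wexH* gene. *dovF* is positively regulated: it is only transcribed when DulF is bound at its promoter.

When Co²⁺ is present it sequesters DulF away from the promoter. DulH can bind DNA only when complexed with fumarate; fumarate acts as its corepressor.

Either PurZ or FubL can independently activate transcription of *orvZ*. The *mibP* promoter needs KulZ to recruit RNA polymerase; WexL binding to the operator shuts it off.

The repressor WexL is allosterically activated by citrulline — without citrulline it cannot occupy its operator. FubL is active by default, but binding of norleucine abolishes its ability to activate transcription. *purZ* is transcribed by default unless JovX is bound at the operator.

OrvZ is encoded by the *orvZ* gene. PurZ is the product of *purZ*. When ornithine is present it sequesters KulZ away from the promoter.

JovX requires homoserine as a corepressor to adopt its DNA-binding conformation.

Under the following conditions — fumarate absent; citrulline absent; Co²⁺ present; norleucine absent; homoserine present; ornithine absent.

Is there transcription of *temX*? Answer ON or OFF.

Ornithine is absent, so KulZ is active.
Citrulline is absent, so WexL is inactive.
No repressor is bound and KulZ is active, so *mibP* is transcribed.
So MibP is produced and active.
No repressor is bound and MibP is active, so *wexH* is transcribed.
So WexH is produced and active.
Homoserine is present, so JovX is active.
With repressor JovX bound, *purZ* is not transcribed.
So PurZ is not produced.
Norleucine is absent, so FubL is active.
Activator FubL is present, so *orvZ* is transcribed.
So OrvZ is produced and active.
Fumarate is absent, so DulH is inactive.
No repressor is bound and WexH and OrvZ are active, so *temX* is transcribed.

ON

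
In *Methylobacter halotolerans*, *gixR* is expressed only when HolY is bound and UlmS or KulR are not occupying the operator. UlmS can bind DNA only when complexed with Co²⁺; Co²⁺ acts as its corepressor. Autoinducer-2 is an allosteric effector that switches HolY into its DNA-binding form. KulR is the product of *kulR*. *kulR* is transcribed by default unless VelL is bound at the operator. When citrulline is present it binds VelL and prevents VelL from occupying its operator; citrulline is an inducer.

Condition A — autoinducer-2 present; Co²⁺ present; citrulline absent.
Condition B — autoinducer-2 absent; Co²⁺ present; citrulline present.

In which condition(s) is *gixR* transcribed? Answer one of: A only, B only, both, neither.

Condition A:
Autoinducer-2 is present, so HolY is active.
Co²⁺ is present, so UlmS is active.
Citrulline is absent, so VelL is active.
With repressor VelL bound, *kulR* is not transcribed.
So KulR is not produced.
With repressor UlmS bound, *gixR* is not transcribed.
→ *gixR* is OFF in A.
Condition B:
Autoinducer-2 is absent, so HolY is inactive.
Co²⁺ is present, so UlmS is active.
Citrulline is present, so VelL is inactive.
With no repressor bound, *kulR* is transcribed.
So KulR is produced and active.
With repressor UlmS bound, *gixR* is not transcribed.
→ *gixR* is OFF in B.

neither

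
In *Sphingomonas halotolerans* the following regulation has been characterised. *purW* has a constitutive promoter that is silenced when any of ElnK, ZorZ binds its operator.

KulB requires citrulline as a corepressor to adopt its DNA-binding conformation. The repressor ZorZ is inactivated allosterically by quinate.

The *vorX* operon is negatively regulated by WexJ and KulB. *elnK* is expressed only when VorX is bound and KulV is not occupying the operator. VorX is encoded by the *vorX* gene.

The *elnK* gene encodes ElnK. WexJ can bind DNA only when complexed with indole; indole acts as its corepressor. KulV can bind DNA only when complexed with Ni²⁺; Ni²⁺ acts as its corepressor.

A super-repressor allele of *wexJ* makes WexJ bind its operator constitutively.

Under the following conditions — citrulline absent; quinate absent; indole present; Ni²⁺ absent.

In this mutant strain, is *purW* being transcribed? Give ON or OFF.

OFF

Ni²⁺ is absent, so KulV is inactive.
WexJ is constitutively active in this strain.
Citrulline is absent, so KulB is inactive.
With repressor WexJ bound, *vorX* is not transcribed.
So VorX is not produced.
Required activator VorX is absent, so *elnK* is not transcribed.
So ElnK is not produced.
Quinate is absent, so ZorZ is active.
With repressor ZorZ bound, *purW* is not transcribed.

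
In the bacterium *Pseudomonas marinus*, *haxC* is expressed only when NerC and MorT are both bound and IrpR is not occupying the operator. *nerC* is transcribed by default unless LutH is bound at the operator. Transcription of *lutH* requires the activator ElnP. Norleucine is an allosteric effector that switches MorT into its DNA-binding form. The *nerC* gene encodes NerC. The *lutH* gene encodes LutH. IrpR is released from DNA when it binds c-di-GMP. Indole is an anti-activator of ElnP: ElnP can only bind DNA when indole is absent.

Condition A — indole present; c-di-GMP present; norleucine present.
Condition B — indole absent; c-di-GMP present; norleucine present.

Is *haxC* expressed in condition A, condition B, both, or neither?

A only

Condition A:
Indole is present, so ElnP is inactive.
Required activator ElnP is absent, so *lutH* is not transcribed.
So LutH is not produced.
With no repressor bound, *nerC* is transcribed.
So NerC is produced and active.
c-di-GMP is present, so IrpR is inactive.
Norleucine is present, so MorT is active.
No repressor is bound and NerC and MorT are active, so *haxC* is transcribed.
→ *haxC* is ON in A.
Condition B:
Indole is absent, so ElnP is active.
No repressor is bound and ElnP is active, so *lutH* is transcribed.
So LutH is produced and active.
With repressor LutH bound, *nerC* is not transcribed.
So NerC is not produced.
c-di-GMP is present, so IrpR is inactive.
Norleucine is present, so MorT is active.
Required activator NerC is absent, so *haxC* is not transcribed.
→ *haxC* is OFF in B.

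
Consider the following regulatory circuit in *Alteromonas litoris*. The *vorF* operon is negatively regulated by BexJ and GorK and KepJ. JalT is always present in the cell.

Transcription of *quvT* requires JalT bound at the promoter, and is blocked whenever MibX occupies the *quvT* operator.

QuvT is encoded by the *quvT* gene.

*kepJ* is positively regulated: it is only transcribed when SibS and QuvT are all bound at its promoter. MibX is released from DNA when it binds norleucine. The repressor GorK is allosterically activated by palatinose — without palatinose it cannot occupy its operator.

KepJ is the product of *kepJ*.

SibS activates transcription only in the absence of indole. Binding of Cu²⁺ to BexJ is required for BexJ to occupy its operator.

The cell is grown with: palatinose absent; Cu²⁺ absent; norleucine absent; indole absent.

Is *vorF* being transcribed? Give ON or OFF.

Cu²⁺ is absent, so BexJ is inactive.
Palatinose is absent, so GorK is inactive.
Indole is absent, so SibS is active.
JalT is produced constitutively and is active.
Norleucine is absent, so MibX is active.
With repressor MibX bound, *quvT* is not transcribed.
So QuvT is not produced.
Required activator QuvT is absent, so *kepJ* is not transcribed.
So KepJ is not produced.
With no repressor bound, *vorF* is transcribed.

ON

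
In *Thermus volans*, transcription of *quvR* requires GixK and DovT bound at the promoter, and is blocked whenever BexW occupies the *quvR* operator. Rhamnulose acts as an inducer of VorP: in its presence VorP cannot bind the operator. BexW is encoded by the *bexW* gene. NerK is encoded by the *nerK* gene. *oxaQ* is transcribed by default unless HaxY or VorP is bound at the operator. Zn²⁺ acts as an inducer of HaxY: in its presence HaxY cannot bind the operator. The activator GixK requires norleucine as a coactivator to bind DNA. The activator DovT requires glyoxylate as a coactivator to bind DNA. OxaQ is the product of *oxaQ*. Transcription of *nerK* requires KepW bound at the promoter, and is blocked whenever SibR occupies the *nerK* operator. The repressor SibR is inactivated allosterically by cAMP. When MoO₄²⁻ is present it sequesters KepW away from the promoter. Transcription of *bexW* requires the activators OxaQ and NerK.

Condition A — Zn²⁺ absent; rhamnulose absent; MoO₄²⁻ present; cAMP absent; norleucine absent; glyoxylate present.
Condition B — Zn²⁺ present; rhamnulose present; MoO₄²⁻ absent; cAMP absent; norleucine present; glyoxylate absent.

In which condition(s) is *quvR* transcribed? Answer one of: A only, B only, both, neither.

Condition A:
Zn²⁺ is absent, so HaxY is active.
Rhamnulose is absent, so VorP is active.
With repressor HaxY bound, *oxaQ* is not transcribed.
So OxaQ is not produced.
MoO₄²⁻ is present, so KepW is inactive.
cAMP is absent, so SibR is active.
With repressor SibR bound, *nerK* is not transcribed.
So NerK is not produced.
Required activator OxaQ is absent, so *bexW* is not transcribed.
So BexW is not produced.
Norleucine is absent, so GixK is inactive.
Glyoxylate is present, so DovT is active.
Required activator GixK is absent, so *quvR* is not transcribed.
→ *quvR* is OFF in A.
Condition B:
Zn²⁺ is present, so HaxY is inactive.
Rhamnulose is present, so VorP is inactive.
With no repressor bound, *oxaQ* is transcribed.
So OxaQ is produced and active.
MoO₄²⁻ is absent, so KepW is active.
cAMP is absent, so SibR is active.
With repressor SibR bound, *nerK* is not transcribed.
So NerK is not produced.
Required activator NerK is absent, so *bexW* is not transcribed.
So BexW is not produced.
Norleucine is present, so GixK is active.
Glyoxylate is absent, so DovT is inactive.
Required activator DovT is absent, so *quvR* is not transcribed.
→ *quvR* is OFF in B.

neither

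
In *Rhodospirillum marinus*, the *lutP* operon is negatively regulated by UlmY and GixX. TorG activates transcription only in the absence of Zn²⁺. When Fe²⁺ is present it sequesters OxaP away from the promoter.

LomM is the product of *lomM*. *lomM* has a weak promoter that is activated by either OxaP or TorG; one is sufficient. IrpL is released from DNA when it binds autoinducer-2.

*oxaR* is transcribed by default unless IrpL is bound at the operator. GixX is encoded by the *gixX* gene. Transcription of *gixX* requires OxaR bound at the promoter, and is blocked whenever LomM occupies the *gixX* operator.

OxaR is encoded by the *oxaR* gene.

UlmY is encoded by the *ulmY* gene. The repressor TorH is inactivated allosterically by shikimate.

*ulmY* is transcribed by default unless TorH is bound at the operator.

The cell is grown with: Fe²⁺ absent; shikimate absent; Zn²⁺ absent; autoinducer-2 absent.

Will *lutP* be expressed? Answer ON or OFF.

ON

Shikimate is absent, so TorH is active.
With repressor TorH bound, *ulmY* is not transcribed.
So UlmY is not produced.
Fe²⁺ is absent, so OxaP is active.
Zn²⁺ is absent, so TorG is active.
Activator OxaP is present, so *lomM* is transcribed.
So LomM is produced and active.
Autoinducer-2 is absent, so IrpL is active.
With repressor IrpL bound, *oxaR* is not transcribed.
So OxaR is not produced.
With repressor LomM bound, *gixX* is not transcribed.
So GixX is not produced.
With no repressor bound, *lutP* is transcribed.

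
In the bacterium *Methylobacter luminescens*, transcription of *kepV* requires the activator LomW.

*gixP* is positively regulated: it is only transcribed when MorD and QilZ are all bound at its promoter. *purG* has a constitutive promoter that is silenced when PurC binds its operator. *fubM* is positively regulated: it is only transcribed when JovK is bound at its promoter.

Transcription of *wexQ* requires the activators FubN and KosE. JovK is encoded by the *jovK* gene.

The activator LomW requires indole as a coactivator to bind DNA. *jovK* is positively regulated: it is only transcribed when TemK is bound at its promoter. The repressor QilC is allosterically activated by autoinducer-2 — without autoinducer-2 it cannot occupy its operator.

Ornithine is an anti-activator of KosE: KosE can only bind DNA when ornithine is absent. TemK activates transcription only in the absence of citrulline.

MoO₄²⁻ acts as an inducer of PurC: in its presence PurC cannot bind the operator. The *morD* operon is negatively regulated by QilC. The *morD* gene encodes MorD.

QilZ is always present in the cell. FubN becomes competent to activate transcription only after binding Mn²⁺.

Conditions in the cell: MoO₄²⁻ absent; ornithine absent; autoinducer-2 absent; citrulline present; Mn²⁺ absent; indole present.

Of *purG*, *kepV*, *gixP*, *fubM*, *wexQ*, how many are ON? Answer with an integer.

2

MoO₄²⁻ is absent, so PurC is active.
With repressor PurC bound, *purG* is not transcribed.
→ *purG* is OFF.
Indole is present, so LomW is active.
No repressor is bound and LomW is active, so *kepV* is transcribed.
→ *kepV* is ON.
Autoinducer-2 is absent, so QilC is inactive.
With no repressor bound, *morD* is transcribed.
So MorD is produced and active.
QilZ is produced constitutively and is active.
No repressor is bound and MorD and QilZ are active, so *gixP* is transcribed.
→ *gixP* is ON.
Citrulline is present, so TemK is inactive.
Required activator TemK is absent, so *jovK* is not transcribed.
So JovK is not produced.
Required activator JovK is absent, so *fubM* is not transcribed.
→ *fubM* is OFF.
Mn²⁺ is absent, so FubN is inactive.
Ornithine is absent, so KosE is active.
Required activator FubN is absent, so *wexQ* is not transcribed.
→ *wexQ* is OFF.
2 of the 5 genes are transcribed.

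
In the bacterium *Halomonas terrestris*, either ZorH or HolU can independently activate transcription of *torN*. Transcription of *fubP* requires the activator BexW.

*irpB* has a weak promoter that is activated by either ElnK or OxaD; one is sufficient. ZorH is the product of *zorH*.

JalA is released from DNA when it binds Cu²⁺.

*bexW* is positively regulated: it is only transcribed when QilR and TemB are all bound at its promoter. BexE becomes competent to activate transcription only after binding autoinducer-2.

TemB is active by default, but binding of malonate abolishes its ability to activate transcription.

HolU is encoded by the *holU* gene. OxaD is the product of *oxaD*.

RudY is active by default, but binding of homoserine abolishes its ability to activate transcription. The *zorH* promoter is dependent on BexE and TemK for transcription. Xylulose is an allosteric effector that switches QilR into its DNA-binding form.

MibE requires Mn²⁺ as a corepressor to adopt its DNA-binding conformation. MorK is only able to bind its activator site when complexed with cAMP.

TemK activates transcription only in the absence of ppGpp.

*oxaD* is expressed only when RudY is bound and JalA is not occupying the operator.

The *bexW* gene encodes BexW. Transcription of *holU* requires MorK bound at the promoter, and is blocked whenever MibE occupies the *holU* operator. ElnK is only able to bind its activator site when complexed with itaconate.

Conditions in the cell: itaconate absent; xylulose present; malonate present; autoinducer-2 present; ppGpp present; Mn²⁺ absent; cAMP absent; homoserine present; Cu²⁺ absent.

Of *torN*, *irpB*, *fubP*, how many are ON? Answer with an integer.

0

Autoinducer-2 is present, so BexE is active.
ppGpp is present, so TemK is inactive.
Required activator TemK is absent, so *zorH* is not transcribed.
So ZorH is not produced.
cAMP is absent, so MorK is inactive.
Mn²⁺ is absent, so MibE is inactive.
Required activator MorK is absent, so *holU* is not transcribed.
So HolU is not produced.
No activator is available at the *torN* promoter, so *torN* is not transcribed.
→ *torN* is OFF.
Itaconate is absent, so ElnK is inactive.
Homoserine is present, so RudY is inactive.
Cu²⁺ is absent, so JalA is active.
With repressor JalA bound, *oxaD* is not transcribed.
So OxaD is not produced.
No activator is available at the *irpB* promoter, so *irpB* is not transcribed.
→ *irpB* is OFF.
Xylulose is present, so QilR is active.
Malonate is present, so TemB is inactive.
Required activator TemB is absent, so *bexW* is not transcribed.
So BexW is not produced.
Required activator BexW is absent, so *fubP* is not transcribed.
→ *fubP* is OFF.
0 of the 3 genes are transcribed.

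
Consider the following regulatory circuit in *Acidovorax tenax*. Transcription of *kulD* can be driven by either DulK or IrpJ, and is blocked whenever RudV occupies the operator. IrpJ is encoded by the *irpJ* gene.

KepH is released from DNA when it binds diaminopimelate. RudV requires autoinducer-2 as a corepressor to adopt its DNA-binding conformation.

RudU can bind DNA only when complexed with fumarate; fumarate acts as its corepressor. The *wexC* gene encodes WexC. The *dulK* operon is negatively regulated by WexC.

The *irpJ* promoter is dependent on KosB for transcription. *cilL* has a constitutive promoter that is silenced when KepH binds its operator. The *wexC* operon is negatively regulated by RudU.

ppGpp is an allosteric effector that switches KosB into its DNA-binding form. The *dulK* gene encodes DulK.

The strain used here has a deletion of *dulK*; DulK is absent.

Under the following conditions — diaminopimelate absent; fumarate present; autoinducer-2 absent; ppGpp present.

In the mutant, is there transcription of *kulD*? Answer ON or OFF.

DulK is non-functional in this strain, so it has no effect.
ppGpp is present, so KosB is active.
No repressor is bound and KosB is active, so *irpJ* is transcribed.
So IrpJ is produced and active.
Autoinducer-2 is absent, so RudV is inactive.
Activator IrpJ is present, so *kulD* is transcribed.

ON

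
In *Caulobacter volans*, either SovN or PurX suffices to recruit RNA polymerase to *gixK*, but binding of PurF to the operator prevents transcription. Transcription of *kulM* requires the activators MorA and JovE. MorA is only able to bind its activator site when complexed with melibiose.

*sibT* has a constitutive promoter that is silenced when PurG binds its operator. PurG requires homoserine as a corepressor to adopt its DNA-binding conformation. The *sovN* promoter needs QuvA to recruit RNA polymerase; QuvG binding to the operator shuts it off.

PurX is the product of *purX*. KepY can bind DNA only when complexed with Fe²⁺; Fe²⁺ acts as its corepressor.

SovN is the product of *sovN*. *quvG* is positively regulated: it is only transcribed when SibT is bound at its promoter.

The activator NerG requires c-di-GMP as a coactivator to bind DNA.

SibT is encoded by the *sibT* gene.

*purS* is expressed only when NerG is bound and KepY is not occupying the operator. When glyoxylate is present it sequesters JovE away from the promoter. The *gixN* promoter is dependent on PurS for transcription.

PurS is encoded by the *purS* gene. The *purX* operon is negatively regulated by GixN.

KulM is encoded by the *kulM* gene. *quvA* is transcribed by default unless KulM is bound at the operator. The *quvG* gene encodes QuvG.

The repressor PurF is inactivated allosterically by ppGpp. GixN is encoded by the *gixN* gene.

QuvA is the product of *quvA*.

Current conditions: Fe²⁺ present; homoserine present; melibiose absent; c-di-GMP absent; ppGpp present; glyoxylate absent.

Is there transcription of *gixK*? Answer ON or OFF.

ON

Melibiose is absent, so MorA is inactive.
Glyoxylate is absent, so JovE is active.
Required activator MorA is absent, so *kulM* is not transcribed.
So KulM is not produced.
With no repressor bound, *quvA* is transcribed.
So QuvA is produced and active.
Homoserine is present, so PurG is active.
With repressor PurG bound, *sibT* is not transcribed.
So SibT is not produced.
Required activator SibT is absent, so *quvG* is not transcribed.
So QuvG is not produced.
No repressor is bound and QuvA is active, so *sovN* is transcribed.
So SovN is produced and active.
c-di-GMP is absent, so NerG is inactive.
Fe²⁺ is present, so KepY is active.
With repressor KepY bound, *purS* is not transcribed.
So PurS is not produced.
Required activator PurS is absent, so *gixN* is not transcribed.
So GixN is not produced.
With no repressor bound, *purX* is transcribed.
So PurX is produced and active.
ppGpp is present, so PurF is inactive.
Activator SovN is present, so *gixK* is transcribed.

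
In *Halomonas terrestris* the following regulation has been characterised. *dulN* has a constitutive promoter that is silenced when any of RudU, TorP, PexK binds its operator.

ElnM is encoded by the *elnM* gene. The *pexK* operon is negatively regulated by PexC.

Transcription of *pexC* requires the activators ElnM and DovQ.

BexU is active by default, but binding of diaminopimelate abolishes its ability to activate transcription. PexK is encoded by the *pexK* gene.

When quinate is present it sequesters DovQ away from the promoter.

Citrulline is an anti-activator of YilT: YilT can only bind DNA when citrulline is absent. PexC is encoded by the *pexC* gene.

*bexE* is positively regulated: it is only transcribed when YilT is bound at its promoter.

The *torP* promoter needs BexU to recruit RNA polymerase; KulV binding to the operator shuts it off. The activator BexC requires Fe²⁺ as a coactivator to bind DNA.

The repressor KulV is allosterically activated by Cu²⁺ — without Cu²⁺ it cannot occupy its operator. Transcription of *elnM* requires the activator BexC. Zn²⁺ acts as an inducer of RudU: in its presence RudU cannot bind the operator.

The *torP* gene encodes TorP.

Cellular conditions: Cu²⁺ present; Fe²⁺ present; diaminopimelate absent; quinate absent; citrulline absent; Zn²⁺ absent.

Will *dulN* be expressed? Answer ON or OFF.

Zn²⁺ is absent, so RudU is active.
Cu²⁺ is present, so KulV is active.
Diaminopimelate is absent, so BexU is active.
With repressor KulV bound, *torP* is not transcribed.
So TorP is not produced.
Fe²⁺ is present, so BexC is active.
No repressor is bound and BexC is active, so *elnM* is transcribed.
So ElnM is produced and active.
Quinate is absent, so DovQ is active.
No repressor is bound and ElnM and DovQ are active, so *pexC* is transcribed.
So PexC is produced and active.
With repressor PexC bound, *pexK* is not transcribed.
So PexK is not produced.
With repressor RudU bound, *dulN* is not transcribed.

OFF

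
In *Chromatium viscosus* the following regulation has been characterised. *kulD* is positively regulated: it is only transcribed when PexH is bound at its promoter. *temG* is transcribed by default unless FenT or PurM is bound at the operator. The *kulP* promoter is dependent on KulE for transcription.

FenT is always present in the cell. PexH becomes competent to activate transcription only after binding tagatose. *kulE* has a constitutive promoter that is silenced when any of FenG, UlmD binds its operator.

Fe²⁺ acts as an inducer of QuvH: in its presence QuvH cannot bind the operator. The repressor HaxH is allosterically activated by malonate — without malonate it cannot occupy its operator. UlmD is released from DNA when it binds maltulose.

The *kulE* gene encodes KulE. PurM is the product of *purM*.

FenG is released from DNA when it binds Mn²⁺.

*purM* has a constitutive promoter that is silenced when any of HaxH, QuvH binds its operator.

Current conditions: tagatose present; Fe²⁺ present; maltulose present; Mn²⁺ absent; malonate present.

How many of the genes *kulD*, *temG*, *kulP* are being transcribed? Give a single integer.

1

Tagatose is present, so PexH is active.
No repressor is bound and PexH is active, so *kulD* is transcribed.
→ *kulD* is ON.
FenT is produced constitutively and is active.
Malonate is present, so HaxH is active.
Fe²⁺ is present, so QuvH is inactive.
With repressor HaxH bound, *purM* is not transcribed.
So PurM is not produced.
With repressor FenT bound, *temG* is not transcribed.
→ *temG* is OFF.
Mn²⁺ is absent, so FenG is active.
Maltulose is present, so UlmD is inactive.
With repressor FenG bound, *kulE* is not transcribed.
So KulE is not produced.
Required activator KulE is absent, so *kulP* is not transcribed.
→ *kulP* is OFF.
1 of the 3 genes is transcribed.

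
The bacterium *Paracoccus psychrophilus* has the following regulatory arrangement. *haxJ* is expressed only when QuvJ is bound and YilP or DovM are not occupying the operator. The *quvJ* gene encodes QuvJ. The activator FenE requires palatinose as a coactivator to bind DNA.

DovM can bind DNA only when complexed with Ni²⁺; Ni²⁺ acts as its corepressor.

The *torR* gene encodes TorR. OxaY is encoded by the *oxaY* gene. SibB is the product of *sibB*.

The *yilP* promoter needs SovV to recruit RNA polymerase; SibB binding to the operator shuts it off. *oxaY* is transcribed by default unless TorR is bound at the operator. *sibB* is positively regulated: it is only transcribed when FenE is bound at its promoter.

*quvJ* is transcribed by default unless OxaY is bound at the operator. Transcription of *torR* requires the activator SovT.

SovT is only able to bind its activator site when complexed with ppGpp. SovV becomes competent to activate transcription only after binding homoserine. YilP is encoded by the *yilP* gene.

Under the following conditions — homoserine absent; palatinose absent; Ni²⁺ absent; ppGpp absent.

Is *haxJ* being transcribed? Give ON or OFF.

OFF

ppGpp is absent, so SovT is inactive.
Required activator SovT is absent, so *torR* is not transcribed.
So TorR is not produced.
With no repressor bound, *oxaY* is transcribed.
So OxaY is produced and active.
With repressor OxaY bound, *quvJ* is not transcribed.
So QuvJ is not produced.
Homoserine is absent, so SovV is inactive.
Palatinose is absent, so FenE is inactive.
Required activator FenE is absent, so *sibB* is not transcribed.
So SibB is not produced.
Required activator SovV is absent, so *yilP* is not transcribed.
So YilP is not produced.
Ni²⁺ is absent, so DovM is inactive.
Required activator QuvJ is absent, so *haxJ* is not transcribed.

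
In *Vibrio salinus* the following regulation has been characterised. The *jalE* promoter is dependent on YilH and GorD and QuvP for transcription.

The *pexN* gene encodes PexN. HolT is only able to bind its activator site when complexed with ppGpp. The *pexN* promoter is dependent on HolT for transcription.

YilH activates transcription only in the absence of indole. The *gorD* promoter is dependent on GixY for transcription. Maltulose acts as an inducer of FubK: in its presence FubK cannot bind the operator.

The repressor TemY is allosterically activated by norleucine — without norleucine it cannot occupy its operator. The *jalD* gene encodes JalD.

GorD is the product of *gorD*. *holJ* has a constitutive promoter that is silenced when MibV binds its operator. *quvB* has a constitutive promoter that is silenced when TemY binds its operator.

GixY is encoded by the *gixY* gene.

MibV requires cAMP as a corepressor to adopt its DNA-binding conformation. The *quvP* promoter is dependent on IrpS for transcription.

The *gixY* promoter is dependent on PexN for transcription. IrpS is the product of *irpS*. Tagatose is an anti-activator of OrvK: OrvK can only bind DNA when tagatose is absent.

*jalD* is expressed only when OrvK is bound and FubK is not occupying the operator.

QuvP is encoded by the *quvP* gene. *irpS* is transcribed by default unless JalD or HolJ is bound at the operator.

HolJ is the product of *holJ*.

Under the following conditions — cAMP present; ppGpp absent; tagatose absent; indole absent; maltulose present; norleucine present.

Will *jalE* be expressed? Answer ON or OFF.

Indole is absent, so YilH is active.
ppGpp is absent, so HolT is inactive.
Required activator HolT is absent, so *pexN* is not transcribed.
So PexN is not produced.
Required activator PexN is absent, so *gixY* is not transcribed.
So GixY is not produced.
Required activator GixY is absent, so *gorD* is not transcribed.
So GorD is not produced.
Maltulose is present, so FubK is inactive.
Tagatose is absent, so OrvK is active.
No repressor is bound and OrvK is active, so *jalD* is transcribed.
So JalD is produced and active.
cAMP is present, so MibV is active.
With repressor MibV bound, *holJ* is not transcribed.
So HolJ is not produced.
With repressor JalD bound, *irpS* is not transcribed.
So IrpS is not produced.
Required activator IrpS is absent, so *quvP* is not transcribed.
So QuvP is not produced.
Required activator GorD is absent, so *jalE* is not transcribed.

OFF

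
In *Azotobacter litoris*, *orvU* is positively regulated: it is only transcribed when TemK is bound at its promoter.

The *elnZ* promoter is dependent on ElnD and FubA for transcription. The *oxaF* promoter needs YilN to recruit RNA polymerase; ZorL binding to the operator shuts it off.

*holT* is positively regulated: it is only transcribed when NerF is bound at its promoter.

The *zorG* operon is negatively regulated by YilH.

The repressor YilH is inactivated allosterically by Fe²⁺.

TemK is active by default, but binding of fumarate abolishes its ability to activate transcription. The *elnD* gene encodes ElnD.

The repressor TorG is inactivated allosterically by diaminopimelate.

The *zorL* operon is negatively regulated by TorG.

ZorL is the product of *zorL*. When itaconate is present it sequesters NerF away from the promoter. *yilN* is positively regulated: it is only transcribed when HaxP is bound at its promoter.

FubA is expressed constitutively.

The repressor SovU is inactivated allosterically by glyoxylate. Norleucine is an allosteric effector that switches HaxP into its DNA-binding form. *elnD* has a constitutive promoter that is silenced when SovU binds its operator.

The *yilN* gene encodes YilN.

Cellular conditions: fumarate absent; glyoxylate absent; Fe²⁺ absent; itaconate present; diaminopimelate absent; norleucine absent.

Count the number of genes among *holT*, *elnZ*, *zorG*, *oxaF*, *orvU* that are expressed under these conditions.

Itaconate is present, so NerF is inactive.
Required activator NerF is absent, so *holT* is not transcribed.
→ *holT* is OFF.
Glyoxylate is absent, so SovU is active.
With repressor SovU bound, *elnD* is not transcribed.
So ElnD is not produced.
FubA is produced constitutively and is active.
Required activator ElnD is absent, so *elnZ* is not transcribed.
→ *elnZ* is OFF.
Fe²⁺ is absent, so YilH is active.
With repressor YilH bound, *zorG* is not transcribed.
→ *zorG* is OFF.
Norleucine is absent, so HaxP is inactive.
Required activator HaxP is absent, so *yilN* is not transcribed.
So YilN is not produced.
Diaminopimelate is absent, so TorG is active.
With repressor TorG bound, *zorL* is not transcribed.
So ZorL is not produced.
Required activator YilN is absent, so *oxaF* is not transcribed.
→ *oxaF* is OFF.
Fumarate is absent, so TemK is active.
No repressor is bound and TemK is active, so *orvU* is transcribed.
→ *orvU* is ON.
1 of the 5 genes is transcribed.

1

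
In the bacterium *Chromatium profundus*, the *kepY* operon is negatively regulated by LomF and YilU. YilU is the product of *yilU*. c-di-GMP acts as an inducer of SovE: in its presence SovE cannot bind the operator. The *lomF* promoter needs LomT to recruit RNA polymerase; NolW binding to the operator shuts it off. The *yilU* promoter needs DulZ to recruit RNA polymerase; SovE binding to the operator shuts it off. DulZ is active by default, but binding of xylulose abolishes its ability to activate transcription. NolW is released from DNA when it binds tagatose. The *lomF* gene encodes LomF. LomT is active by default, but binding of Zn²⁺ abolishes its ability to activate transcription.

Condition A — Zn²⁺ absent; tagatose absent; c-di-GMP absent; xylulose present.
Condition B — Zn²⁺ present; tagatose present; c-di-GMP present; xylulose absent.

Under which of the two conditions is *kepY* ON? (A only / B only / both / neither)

A only

Condition A:
Zn²⁺ is absent, so LomT is active.
Tagatose is absent, so NolW is active.
With repressor NolW bound, *lomF* is not transcribed.
So LomF is not produced.
c-di-GMP is absent, so SovE is active.
Xylulose is present, so DulZ is inactive.
With repressor SovE bound, *yilU* is not transcribed.
So YilU is not produced.
With no repressor bound, *kepY* is transcribed.
→ *kepY* is ON in A.
Condition B:
Zn²⁺ is present, so LomT is inactive.
Tagatose is present, so NolW is inactive.
Required activator LomT is absent, so *lomF* is not transcribed.
So LomF is not produced.
c-di-GMP is present, so SovE is inactive.
Xylulose is absent, so DulZ is active.
No repressor is bound and DulZ is active, so *yilU* is transcribed.
So YilU is produced and active.
With repressor YilU bound, *kepY* is not transcribed.
→ *kepY* is OFF in B.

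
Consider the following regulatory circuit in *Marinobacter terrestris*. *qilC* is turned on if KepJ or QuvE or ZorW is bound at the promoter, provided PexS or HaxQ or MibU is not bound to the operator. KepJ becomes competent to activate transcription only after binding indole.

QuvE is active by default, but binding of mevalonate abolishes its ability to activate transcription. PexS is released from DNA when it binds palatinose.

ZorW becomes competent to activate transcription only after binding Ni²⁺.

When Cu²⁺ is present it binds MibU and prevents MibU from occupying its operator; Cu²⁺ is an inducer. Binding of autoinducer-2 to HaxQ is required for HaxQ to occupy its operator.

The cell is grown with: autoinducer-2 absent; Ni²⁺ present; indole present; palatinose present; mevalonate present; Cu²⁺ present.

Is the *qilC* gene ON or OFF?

Palatinose is present, so PexS is inactive.
Autoinducer-2 is absent, so HaxQ is inactive.
Indole is present, so KepJ is active.
Cu²⁺ is present, so MibU is inactive.
Mevalonate is present, so QuvE is inactive.
Ni²⁺ is present, so ZorW is active.
Activator KepJ is present, so *qilC* is transcribed.

ON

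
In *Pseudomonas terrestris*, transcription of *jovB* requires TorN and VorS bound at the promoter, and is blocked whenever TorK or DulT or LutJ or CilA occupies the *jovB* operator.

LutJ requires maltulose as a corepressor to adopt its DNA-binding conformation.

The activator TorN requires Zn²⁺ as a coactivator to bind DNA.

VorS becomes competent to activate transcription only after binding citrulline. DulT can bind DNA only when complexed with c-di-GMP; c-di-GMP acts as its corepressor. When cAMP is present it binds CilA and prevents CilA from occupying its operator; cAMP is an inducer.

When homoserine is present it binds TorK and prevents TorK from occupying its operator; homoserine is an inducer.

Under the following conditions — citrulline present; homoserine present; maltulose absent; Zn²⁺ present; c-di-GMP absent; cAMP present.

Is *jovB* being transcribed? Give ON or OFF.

Homoserine is present, so TorK is inactive.
Zn²⁺ is present, so TorN is active.
c-di-GMP is absent, so DulT is inactive.
Maltulose is absent, so LutJ is inactive.
Citrulline is present, so VorS is active.
cAMP is present, so CilA is inactive.
No repressor is bound and TorN and VorS are active, so *jovB* is transcribed.

ON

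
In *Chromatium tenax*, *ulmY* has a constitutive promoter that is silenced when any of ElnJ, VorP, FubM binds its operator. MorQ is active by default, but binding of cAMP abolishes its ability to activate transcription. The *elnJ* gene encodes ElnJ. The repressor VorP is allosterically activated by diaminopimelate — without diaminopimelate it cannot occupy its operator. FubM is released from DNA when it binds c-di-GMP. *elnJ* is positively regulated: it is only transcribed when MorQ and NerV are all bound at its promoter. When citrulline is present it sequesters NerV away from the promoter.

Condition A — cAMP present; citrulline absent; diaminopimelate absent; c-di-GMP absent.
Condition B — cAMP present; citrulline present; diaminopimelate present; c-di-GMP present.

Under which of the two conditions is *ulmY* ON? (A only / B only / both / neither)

Condition A:
cAMP is present, so MorQ is inactive.
Citrulline is absent, so NerV is active.
Required activator MorQ is absent, so *elnJ* is not transcribed.
So ElnJ is not produced.
Diaminopimelate is absent, so VorP is inactive.
c-di-GMP is absent, so FubM is active.
With repressor FubM bound, *ulmY* is not transcribed.
→ *ulmY* is OFF in A.
Condition B:
cAMP is present, so MorQ is inactive.
Citrulline is present, so NerV is inactive.
Required activator MorQ is absent, so *elnJ* is not transcribed.
So ElnJ is not produced.
Diaminopimelate is present, so VorP is active.
c-di-GMP is present, so FubM is inactive.
With repressor VorP bound, *ulmY* is not transcribed.
→ *ulmY* is OFF in B.

neither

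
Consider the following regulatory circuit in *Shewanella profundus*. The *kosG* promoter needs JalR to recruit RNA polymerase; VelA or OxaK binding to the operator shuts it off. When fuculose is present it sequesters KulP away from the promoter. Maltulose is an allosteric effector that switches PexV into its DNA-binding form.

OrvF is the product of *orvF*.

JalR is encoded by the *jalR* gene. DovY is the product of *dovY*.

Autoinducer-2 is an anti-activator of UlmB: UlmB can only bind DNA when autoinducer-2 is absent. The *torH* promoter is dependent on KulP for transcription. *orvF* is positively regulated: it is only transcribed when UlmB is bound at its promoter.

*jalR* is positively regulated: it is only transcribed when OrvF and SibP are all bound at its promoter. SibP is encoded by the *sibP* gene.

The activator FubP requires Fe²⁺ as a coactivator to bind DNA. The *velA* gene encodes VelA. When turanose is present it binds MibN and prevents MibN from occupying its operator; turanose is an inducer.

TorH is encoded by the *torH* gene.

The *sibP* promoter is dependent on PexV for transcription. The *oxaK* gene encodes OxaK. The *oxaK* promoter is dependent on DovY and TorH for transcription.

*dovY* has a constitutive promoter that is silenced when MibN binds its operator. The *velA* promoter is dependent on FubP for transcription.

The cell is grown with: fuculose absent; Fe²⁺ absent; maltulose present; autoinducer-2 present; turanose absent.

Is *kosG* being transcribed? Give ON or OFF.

Fe²⁺ is absent, so FubP is inactive.
Required activator FubP is absent, so *velA* is not transcribed.
So VelA is not produced.
Turanose is absent, so MibN is active.
With repressor MibN bound, *dovY* is not transcribed.
So DovY is not produced.
Fuculose is absent, so KulP is active.
No repressor is bound and KulP is active, so *torH* is transcribed.
So TorH is produced and active.
Required activator DovY is absent, so *oxaK* is not transcribed.
So OxaK is not produced.
Autoinducer-2 is present, so UlmB is inactive.
Required activator UlmB is absent, so *orvF* is not transcribed.
So OrvF is not produced.
Maltulose is present, so PexV is active.
No repressor is bound and PexV is active, so *sibP* is transcribed.
So SibP is produced and active.
Required activator OrvF is absent, so *jalR* is not transcribed.
So JalR is not produced.
Required activator JalR is absent, so *kosG* is not transcribed.

OFF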